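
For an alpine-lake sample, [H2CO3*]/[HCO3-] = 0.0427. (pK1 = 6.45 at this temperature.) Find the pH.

From K1 = [H⁺][HCO3-]/[H2CO3*]:  pH = pK1 − log₁₀([H2CO3*]/[HCO3-])
log₁₀(0.0427) = -1.370
pH = 6.45 − (-1.370) = 7.82

pH = 7.82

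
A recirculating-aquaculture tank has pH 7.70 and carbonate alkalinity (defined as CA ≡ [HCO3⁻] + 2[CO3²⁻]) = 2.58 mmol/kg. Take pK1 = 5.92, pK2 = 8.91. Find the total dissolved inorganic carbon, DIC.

CA = [HCO3⁻] + 2[CO3²⁻] = (α₁ + 2α₂)·DIC
At pH 7.70: [H⁺]/K1 = 10^-1.78 = 0.016596, K2/[H⁺] = 10^-1.21 = 0.061660
α₁ = 1/(1 + 0.016596 + 0.061660) = 1/1.0783 = 0.9274; α₂ = α₁·K2/[H⁺] = 0.05718
α₁ + 2α₂ = 1.0418
DIC = CA / (α₁ + 2α₂) = 2.58 / 1.0418 = 2.48 mmol/kg

DIC = 2.48 mmol/kg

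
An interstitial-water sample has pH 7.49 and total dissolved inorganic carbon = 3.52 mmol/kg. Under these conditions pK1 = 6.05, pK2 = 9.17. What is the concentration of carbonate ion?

α₂ = 1 / (1 + [H⁺]/K2 + [H⁺]²/(K1K2)) = 1 / (1 + 10^+1.68 + 10^+0.24)
   = 1 / (1 + 47.863 + 1.7378) = 1/50.601 = 0.01976
[CO3²⁻] = α₂ × DIC = 0.01976 × 3.52 = 0.0696 mmol/kg

[CO3²⁻] = 0.0696 mmol/kg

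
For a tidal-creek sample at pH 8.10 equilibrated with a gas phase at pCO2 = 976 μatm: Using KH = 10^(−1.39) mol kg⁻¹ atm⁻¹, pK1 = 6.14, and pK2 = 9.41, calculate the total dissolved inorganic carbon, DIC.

[CO2*] = KH · pCO2 = 10^(−1.39) × 976×10^-6 = 3.976×10^-5 mol/kg
α₀ = 1/(1 + K1/[H⁺] + K1K2/[H⁺]²) = 1/(1 + 10^+1.96 + 10^+0.65) = 0.01034
DIC = [CO2*]/α₀ = 3.976×10^-5 / 0.01034 = 3.84 mmol/kg

DIC = 3.84 mmol/kg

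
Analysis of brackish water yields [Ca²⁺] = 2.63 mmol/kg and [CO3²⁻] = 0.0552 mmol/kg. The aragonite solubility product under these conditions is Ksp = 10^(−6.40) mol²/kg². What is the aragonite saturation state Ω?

Ksp = 10^(−6.40) = 3.981×10^-7
Ω = [Ca²⁺][CO3²⁻]/Ksp = (2.63×10^-3)(0.0552×10^-3) / 3.981×10^-7 = 0.365

Ω = 0.365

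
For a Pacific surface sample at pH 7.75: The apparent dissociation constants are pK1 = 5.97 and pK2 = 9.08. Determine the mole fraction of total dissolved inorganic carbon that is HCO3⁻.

α₁ = 0.940

α₁ = 1 / (1 + [H⁺]/K1 + K2/[H⁺]) = 1 / (1 + 10^-1.78 + 10^-1.33)
   = 1 / (1 + 0.016596 + 0.046774) = 1/1.0634 = 0.9404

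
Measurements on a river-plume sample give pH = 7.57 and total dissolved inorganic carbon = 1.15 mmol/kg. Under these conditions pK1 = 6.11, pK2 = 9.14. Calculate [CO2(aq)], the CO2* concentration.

[CO2*] = 0.0376 mmol/kg

α₀ = 1 / (1 + K1/[H⁺] + K1K2/[H⁺]²) = 1 / (1 + 10^+1.46 + 10^-0.11)
   = 1 / (1 + 28.840 + 0.77625) = 1/30.617 = 0.03266
[CO2*] = α₀ × DIC = 0.03266 × 1.15 = 0.0376 mmol/kg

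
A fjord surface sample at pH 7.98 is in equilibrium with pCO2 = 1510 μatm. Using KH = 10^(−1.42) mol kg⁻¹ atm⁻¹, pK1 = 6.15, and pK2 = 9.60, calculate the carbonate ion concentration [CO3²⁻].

[CO2*] = KH · pCO2 = 10^(−1.42) × 1510×10^-6 = 5.741×10^-5 mol/kg
α₀ = 1/(1 + K1/[H⁺] + K1K2/[H⁺]²) = 1/(1 + 10^+1.83 + 10^+0.21) = 0.01424
DIC = [CO2*]/α₀ = 5.741×10^-5 / 0.01424 = 4.032 mmol/kg
[CO3²⁻] = α₂·DIC; α₂ = 0.02309, so [CO3²⁻] = 0.02309 × 4.032 = 0.0931 mmol/kg

[CO3²⁻] = 0.0931 mmol/kg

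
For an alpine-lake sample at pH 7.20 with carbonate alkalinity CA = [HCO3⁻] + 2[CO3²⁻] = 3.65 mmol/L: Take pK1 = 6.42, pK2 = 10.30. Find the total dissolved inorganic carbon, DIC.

DIC = 4.25 mmol/L

CA = [HCO3⁻] + 2[CO3²⁻] = (α₁ + 2α₂)·DIC
At pH 7.20: [H⁺]/K1 = 10^-0.78 = 0.16596, K2/[H⁺] = 10^-3.10 = 0.00079433
α₁ = 1/(1 + 0.16596 + 0.00079433) = 1/1.1668 = 0.8571; α₂ = α₁·K2/[H⁺] = 0.0006808
α₁ + 2α₂ = 0.8584
DIC = CA / (α₁ + 2α₂) = 3.65 / 0.8584 = 4.25 mmol/L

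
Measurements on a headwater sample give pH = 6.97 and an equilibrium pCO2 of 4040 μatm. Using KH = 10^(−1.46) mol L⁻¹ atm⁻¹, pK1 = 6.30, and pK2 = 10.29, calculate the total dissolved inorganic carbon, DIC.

[CO2*] = KH · pCO2 = 10^(−1.46) × 4040×10^-6 = 1.401×10^-4 mol/L
α₀ = 1/(1 + K1/[H⁺] + K1K2/[H⁺]²) = 1/(1 + 10^+0.67 + 10^-2.65) = 0.1761
DIC = [CO2*]/α₀ = 1.401×10^-4 / 0.1761 = 0.796 mmol/L

DIC = 0.796 mmol/L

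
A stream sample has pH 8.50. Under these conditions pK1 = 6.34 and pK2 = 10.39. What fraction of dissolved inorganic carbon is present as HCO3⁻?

α₁ = 0.981

α₁ = 1 / (1 + [H⁺]/K1 + K2/[H⁺]) = 1 / (1 + 10^-2.16 + 10^-1.89)
   = 1 / (1 + 0.0069183 + 0.012882) = 1/1.0198 = 0.9806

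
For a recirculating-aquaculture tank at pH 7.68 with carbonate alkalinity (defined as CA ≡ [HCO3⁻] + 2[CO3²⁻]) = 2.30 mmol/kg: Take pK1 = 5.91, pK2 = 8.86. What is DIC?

DIC = 2.20 mmol/kg

CA = [HCO3⁻] + 2[CO3²⁻] = (α₁ + 2α₂)·DIC
At pH 7.68: [H⁺]/K1 = 10^-1.77 = 0.016982, K2/[H⁺] = 10^-1.18 = 0.066069
α₁ = 1/(1 + 0.016982 + 0.066069) = 1/1.0831 = 0.9233; α₂ = α₁·K2/[H⁺] = 0.06100
α₁ + 2α₂ = 1.0453
DIC = CA / (α₁ + 2α₂) = 2.30 / 1.0453 = 2.20 mmol/kg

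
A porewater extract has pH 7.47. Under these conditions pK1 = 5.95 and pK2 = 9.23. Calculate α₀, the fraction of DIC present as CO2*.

α₀ = 1 / (1 + K1/[H⁺] + K1K2/[H⁺]²) = 1 / (1 + 10^+1.52 + 10^-0.24)
   = 1 / (1 + 33.113 + 0.57544) = 1/34.689 = 0.02883

α₀ = 0.0288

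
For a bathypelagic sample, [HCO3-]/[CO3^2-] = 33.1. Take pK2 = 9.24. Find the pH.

pH = 7.72

From K2 = [H⁺][CO3^2-]/[HCO3-]:  pH = pK2 − log₁₀([HCO3-]/[CO3^2-])
log₁₀(33.1) = +1.520
pH = 9.24 − (+1.520) = 7.72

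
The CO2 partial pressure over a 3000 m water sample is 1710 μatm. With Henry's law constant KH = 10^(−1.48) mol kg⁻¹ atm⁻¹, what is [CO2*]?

KH = 10^(−1.48) = 3.311×10^-2 mol kg⁻¹ atm⁻¹
[CO2*] = KH · pCO2 = 3.311×10^-2 × 1710×10^-6 atm = 5.66×10^-5 mol/kg

[CO2*] = 56.6 μmol/kg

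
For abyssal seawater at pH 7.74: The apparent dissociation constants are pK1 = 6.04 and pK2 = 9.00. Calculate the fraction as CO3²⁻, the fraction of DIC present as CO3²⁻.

α₂ = 0.0511

α₂ = 1 / (1 + [H⁺]/K2 + [H⁺]²/(K1K2)) = 1 / (1 + 10^+1.26 + 10^-0.44)
   = 1 / (1 + 18.197 + 0.36308) = 1/19.560 = 0.05112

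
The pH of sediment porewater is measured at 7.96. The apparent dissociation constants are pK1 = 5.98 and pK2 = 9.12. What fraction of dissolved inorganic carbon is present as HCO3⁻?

α₁ = 0.926

α₁ = 1 / (1 + [H⁺]/K1 + K2/[H⁺]) = 1 / (1 + 10^-1.98 + 10^-1.16)
   = 1 / (1 + 0.010471 + 0.069183) = 1/1.0797 = 0.9262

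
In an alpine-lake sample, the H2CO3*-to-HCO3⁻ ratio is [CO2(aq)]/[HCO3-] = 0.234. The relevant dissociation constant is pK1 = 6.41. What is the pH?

pH = 7.04

From K1 = [H⁺][HCO3-]/[CO2(aq)]:  pH = pK1 − log₁₀([CO2(aq)]/[HCO3-])
log₁₀(0.234) = -0.631
pH = 6.41 − (-0.631) = 7.04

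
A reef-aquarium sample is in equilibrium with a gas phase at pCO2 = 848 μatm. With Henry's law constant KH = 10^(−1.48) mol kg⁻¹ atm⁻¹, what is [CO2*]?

[CO2*] = 28.1 μmol/kg

KH = 10^(−1.48) = 3.311×10^-2 mol kg⁻¹ atm⁻¹
[CO2*] = KH · pCO2 = 3.311×10^-2 × 848×10^-6 atm = 2.81×10^-5 mol/kg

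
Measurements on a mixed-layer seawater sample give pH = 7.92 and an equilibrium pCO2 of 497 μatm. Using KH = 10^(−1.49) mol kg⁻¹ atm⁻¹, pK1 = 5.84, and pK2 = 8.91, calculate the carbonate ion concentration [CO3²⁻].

[CO2*] = KH · pCO2 = 10^(−1.49) × 497×10^-6 = 1.608×10^-5 mol/kg
α₀ = 1/(1 + K1/[H⁺] + K1K2/[H⁺]²) = 1/(1 + 10^+2.08 + 10^+1.09) = 0.007489
DIC = [CO2*]/α₀ = 1.608×10^-5 / 0.007489 = 2.147 mmol/kg
[CO3²⁻] = α₂·DIC; α₂ = 0.09213, so [CO3²⁻] = 0.09213 × 2.147 = 0.198 mmol/kg

[CO3²⁻] = 0.198 mmol/kg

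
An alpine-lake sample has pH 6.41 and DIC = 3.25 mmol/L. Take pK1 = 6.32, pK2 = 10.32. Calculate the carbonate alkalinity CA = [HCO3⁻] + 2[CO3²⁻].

CA = [HCO3⁻] + 2[CO3²⁻] = (α₁ + 2α₂)·DIC
At pH 6.41: [H⁺]/K1 = 10^-0.09 = 0.81283, K2/[H⁺] = 10^-3.91 = 0.00012303
α₁ = 1/(1 + 0.81283 + 0.00012303) = 1/1.8130 = 0.5516; α₂ = α₁·K2/[H⁺] = 6.786×10^-5
α₁ + 2α₂ = 0.5517
CA = 0.5517 × 3.25 = 1.79 mmol/L

CA = 1.79 mmol/L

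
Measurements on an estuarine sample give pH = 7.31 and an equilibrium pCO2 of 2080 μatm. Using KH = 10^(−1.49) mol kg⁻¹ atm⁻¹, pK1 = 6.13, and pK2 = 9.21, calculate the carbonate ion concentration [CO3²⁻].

[CO3²⁻] = 12.8 μmol/kg

[CO2*] = KH · pCO2 = 10^(−1.49) × 2080×10^-6 = 6.731×10^-5 mol/kg
α₀ = 1/(1 + K1/[H⁺] + K1K2/[H⁺]²) = 1/(1 + 10^+1.18 + 10^-0.72) = 0.06125
DIC = [CO2*]/α₀ = 6.731×10^-5 / 0.06125 = 1.099 mmol/kg
[CO3²⁻] = α₂·DIC; α₂ = 0.01167, so [CO3²⁻] = 0.01167 × 1.099 = 0.0128 mmol/kg = 12.8 μmol/kg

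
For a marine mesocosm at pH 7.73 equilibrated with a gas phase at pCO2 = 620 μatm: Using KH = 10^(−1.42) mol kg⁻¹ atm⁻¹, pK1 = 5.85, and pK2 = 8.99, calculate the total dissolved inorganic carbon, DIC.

DIC = 1.91 mmol/kg

[CO2*] = KH · pCO2 = 10^(−1.42) × 620×10^-6 = 2.357×10^-5 mol/kg
α₀ = 1/(1 + K1/[H⁺] + K1K2/[H⁺]²) = 1/(1 + 10^+1.88 + 10^+0.62) = 0.01234
DIC = [CO2*]/α₀ = 2.357×10^-5 / 0.01234 = 1.91 mmol/kg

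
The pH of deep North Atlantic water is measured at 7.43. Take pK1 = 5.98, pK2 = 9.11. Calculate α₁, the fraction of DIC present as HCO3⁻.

α₁ = 1 / (1 + [H⁺]/K1 + K2/[H⁺]) = 1 / (1 + 10^-1.45 + 10^-1.68)
   = 1 / (1 + 0.035481 + 0.020893) = 1/1.0564 = 0.9466

α₁ = 0.947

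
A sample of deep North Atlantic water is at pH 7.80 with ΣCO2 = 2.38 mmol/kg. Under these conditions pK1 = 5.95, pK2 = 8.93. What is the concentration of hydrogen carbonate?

α₁ = 1 / (1 + [H⁺]/K1 + K2/[H⁺]) = 1 / (1 + 10^-1.85 + 10^-1.13)
   = 1 / (1 + 0.014125 + 0.074131) = 1/1.0883 = 0.9189
[HCO3⁻] = α₁ × DIC = 0.9189 × 2.38 = 2.19 mmol/kg

[HCO3⁻] = 2.19 mmol/kg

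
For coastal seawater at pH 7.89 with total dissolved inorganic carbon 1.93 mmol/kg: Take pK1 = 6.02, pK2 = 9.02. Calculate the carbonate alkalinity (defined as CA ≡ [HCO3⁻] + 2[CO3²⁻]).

CA = 2.04 mmol/kg

CA = [HCO3⁻] + 2[CO3²⁻] = (α₁ + 2α₂)·DIC
At pH 7.89: [H⁺]/K1 = 10^-1.87 = 0.013490, K2/[H⁺] = 10^-1.13 = 0.074131
α₁ = 1/(1 + 0.013490 + 0.074131) = 1/1.0876 = 0.9194; α₂ = α₁·K2/[H⁺] = 0.06816
α₁ + 2α₂ = 1.0558
CA = 1.0558 × 1.93 = 2.04 mmol/kg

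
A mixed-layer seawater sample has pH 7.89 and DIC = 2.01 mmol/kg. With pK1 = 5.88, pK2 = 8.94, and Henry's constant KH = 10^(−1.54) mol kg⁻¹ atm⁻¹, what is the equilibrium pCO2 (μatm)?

α₀ = 1 / (1 + K1/[H⁺] + K1K2/[H⁺]²) = 1 / (1 + 10^+2.01 + 10^+0.96)
   = 1 / (1 + 102.33 + 9.1201) = 1/112.45 = 0.008893
[CO2*] = α₀ × DIC = 0.008893 × 2.01 = 0.01787 mmol/kg = 17.87 μmol/kg
pCO2 = [CO2*]/KH = 1.787×10^-5 / 2.884×10^-2 = 620 μatm

pCO2 = 620 μatm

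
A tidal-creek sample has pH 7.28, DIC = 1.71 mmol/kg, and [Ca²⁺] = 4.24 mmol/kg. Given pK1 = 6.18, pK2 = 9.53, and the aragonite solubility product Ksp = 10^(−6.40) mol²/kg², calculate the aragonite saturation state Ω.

α₂ = 1 / (1 + [H⁺]/K2 + [H⁺]²/(K1K2)) = 1 / (1 + 10^+2.25 + 10^+1.15)
   = 1 / (1 + 177.83 + 14.125) = 1/192.95 = 0.005183
[CO3²⁻] = α₂ × DIC = 0.005183 × 1.71 = 0.008862 mmol/kg = 8.862 μmol/kg
Ksp = 10^(−6.40) = 3.981×10^-7
Ω = [Ca²⁺][CO3²⁻]/Ksp = (4.24×10^-3)(8.862×10^-6) / 3.981×10^-7 = 0.0944

Ω = 0.0944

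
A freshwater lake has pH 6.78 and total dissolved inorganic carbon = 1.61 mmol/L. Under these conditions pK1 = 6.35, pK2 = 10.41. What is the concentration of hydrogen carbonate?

[HCO3⁻] = 1.17 mmol/L

α₁ = 1 / (1 + [H⁺]/K1 + K2/[H⁺]) = 1 / (1 + 10^-0.43 + 10^-3.63)
   = 1 / (1 + 0.37154 + 0.00023442) = 1/1.3718 = 0.7290
[HCO3⁻] = α₁ × DIC = 0.7290 × 1.61 = 1.17 mmol/L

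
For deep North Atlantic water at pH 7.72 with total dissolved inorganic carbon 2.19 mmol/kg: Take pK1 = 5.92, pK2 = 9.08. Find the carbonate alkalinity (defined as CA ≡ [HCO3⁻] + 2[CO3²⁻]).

CA = 2.25 mmol/kg

CA = [HCO3⁻] + 2[CO3²⁻] = (α₁ + 2α₂)·DIC
At pH 7.72: [H⁺]/K1 = 10^-1.80 = 0.015849, K2/[H⁺] = 10^-1.36 = 0.043652
α₁ = 1/(1 + 0.015849 + 0.043652) = 1/1.0595 = 0.9438; α₂ = α₁·K2/[H⁺] = 0.04120
α₁ + 2α₂ = 1.0262
CA = 1.0262 × 2.19 = 2.25 mmol/kg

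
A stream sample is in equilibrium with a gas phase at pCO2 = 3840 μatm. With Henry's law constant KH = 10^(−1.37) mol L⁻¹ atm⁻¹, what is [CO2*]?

KH = 10^(−1.37) = 4.266×10^-2 mol L⁻¹ atm⁻¹
[CO2*] = KH · pCO2 = 4.266×10^-2 × 3840×10^-6 atm = 1.64×10^-4 mol/L

[CO2*] = 164 μmol/L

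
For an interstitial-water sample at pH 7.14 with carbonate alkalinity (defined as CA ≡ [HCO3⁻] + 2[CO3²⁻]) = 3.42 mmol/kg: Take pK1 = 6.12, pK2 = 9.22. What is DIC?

CA = [HCO3⁻] + 2[CO3²⁻] = (α₁ + 2α₂)·DIC
At pH 7.14: [H⁺]/K1 = 10^-1.02 = 0.095499, K2/[H⁺] = 10^-2.08 = 0.0083176
α₁ = 1/(1 + 0.095499 + 0.0083176) = 1/1.1038 = 0.9059; α₂ = α₁·K2/[H⁺] = 0.007535
α₁ + 2α₂ = 0.9210
DIC = CA / (α₁ + 2α₂) = 3.42 / 0.9210 = 3.71 mmol/kg

DIC = 3.71 mmol/kg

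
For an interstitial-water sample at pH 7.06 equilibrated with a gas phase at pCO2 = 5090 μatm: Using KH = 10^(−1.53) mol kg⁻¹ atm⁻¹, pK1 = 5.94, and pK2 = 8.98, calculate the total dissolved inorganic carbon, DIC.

[CO2*] = KH · pCO2 = 10^(−1.53) × 5090×10^-6 = 1.502×10^-4 mol/kg
α₀ = 1/(1 + K1/[H⁺] + K1K2/[H⁺]²) = 1/(1 + 10^+1.12 + 10^-0.80) = 0.06973
DIC = [CO2*]/α₀ = 1.502×10^-4 / 0.06973 = 2.15 mmol/kg

DIC = 2.15 mmol/kg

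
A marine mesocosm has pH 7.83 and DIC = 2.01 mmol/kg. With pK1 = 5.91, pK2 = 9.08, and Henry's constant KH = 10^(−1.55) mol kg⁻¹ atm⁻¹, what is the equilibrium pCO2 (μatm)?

pCO2 = 803 μatm

α₀ = 1 / (1 + K1/[H⁺] + K1K2/[H⁺]²) = 1 / (1 + 10^+1.92 + 10^+0.67)
   = 1 / (1 + 83.176 + 4.6774) = 1/88.854 = 0.01125
[CO2*] = α₀ × DIC = 0.01125 × 2.01 = 0.02262 mmol/kg
pCO2 = [CO2*]/KH = 2.262×10^-5 / 2.818×10^-2 = 803 μatm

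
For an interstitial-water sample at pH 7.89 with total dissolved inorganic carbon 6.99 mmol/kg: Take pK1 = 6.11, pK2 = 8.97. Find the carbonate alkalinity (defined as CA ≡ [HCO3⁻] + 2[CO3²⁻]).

CA = 7.41 mmol/kg

CA = [HCO3⁻] + 2[CO3²⁻] = (α₁ + 2α₂)·DIC
At pH 7.89: [H⁺]/K1 = 10^-1.78 = 0.016596, K2/[H⁺] = 10^-1.08 = 0.083176
α₁ = 1/(1 + 0.016596 + 0.083176) = 1/1.0998 = 0.9093; α₂ = α₁·K2/[H⁺] = 0.07563
α₁ + 2α₂ = 1.0605
CA = 1.0605 × 6.99 = 7.41 mmol/kg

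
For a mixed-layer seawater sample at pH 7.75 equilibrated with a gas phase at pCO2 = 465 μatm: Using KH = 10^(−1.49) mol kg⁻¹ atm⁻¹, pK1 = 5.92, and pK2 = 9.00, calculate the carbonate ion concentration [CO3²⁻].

[CO3²⁻] = 0.0572 mmol/kg

[CO2*] = KH · pCO2 = 10^(−1.49) × 465×10^-6 = 1.505×10^-5 mol/kg
α₀ = 1/(1 + K1/[H⁺] + K1K2/[H⁺]²) = 1/(1 + 10^+1.83 + 10^+0.58) = 0.01381
DIC = [CO2*]/α₀ = 1.505×10^-5 / 0.01381 = 1.090 mmol/kg
[CO3²⁻] = α₂·DIC; α₂ = 0.05250, so [CO3²⁻] = 0.05250 × 1.090 = 0.0572 mmol/kg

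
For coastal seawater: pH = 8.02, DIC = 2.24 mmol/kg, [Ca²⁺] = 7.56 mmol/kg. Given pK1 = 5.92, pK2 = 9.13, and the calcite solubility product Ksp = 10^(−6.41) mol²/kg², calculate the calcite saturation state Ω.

α₂ = 1 / (1 + [H⁺]/K2 + [H⁺]²/(K1K2)) = 1 / (1 + 10^+1.11 + 10^-0.99)
   = 1 / (1 + 12.882 + 0.10233) = 1/13.985 = 0.07151
[CO3²⁻] = α₂ × DIC = 0.07151 × 2.24 = 0.1602 mmol/kg
Ksp = 10^(−6.41) = 3.890×10^-7
Ω = [Ca²⁺][CO3²⁻]/Ksp = (7.56×10^-3)(1.602×10^-4) / 3.890×10^-7 = 3.11

Ω = 3.11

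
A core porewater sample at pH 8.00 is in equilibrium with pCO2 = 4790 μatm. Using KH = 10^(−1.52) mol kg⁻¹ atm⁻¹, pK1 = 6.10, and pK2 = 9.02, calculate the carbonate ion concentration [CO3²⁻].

[CO2*] = KH · pCO2 = 10^(−1.52) × 4790×10^-6 = 1.447×10^-4 mol/kg
α₀ = 1/(1 + K1/[H⁺] + K1K2/[H⁺]²) = 1/(1 + 10^+1.90 + 10^+0.88) = 0.01136
DIC = [CO2*]/α₀ = 1.447×10^-4 / 0.01136 = 12.73 mmol/kg
[CO3²⁻] = α₂·DIC; α₂ = 0.08618, so [CO3²⁻] = 0.08618 × 12.73 = 1.10 mmol/kg

[CO3²⁻] = 1.10 mmol/kg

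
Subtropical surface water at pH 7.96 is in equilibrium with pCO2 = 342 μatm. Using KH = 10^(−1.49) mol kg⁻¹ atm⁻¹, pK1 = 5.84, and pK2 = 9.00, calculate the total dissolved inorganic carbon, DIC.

[CO2*] = KH · pCO2 = 10^(−1.49) × 342×10^-6 = 1.107×10^-5 mol/kg
α₀ = 1/(1 + K1/[H⁺] + K1K2/[H⁺]²) = 1/(1 + 10^+2.12 + 10^+1.08) = 0.006904
DIC = [CO2*]/α₀ = 1.107×10^-5 / 0.006904 = 1.60 mmol/kg

DIC = 1.60 mmol/kg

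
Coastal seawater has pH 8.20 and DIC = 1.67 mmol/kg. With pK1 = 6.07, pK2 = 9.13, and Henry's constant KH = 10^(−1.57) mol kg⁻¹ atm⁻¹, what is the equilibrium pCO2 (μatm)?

α₀ = 1 / (1 + K1/[H⁺] + K1K2/[H⁺]²) = 1 / (1 + 10^+2.13 + 10^+1.20)
   = 1 / (1 + 134.90 + 15.849) = 1/151.75 = 0.006590
[CO2*] = α₀ × DIC = 0.006590 × 1.67 = 0.01101 mmol/kg = 11.01 μmol/kg
pCO2 = [CO2*]/KH = 1.101×10^-5 / 2.692×10^-2 = 409 μatm

pCO2 = 409 μatm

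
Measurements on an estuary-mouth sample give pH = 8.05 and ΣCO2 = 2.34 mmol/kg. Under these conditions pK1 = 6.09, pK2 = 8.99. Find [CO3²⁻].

α₂ = 1 / (1 + [H⁺]/K2 + [H⁺]²/(K1K2)) = 1 / (1 + 10^+0.94 + 10^-1.02)
   = 1 / (1 + 8.7096 + 0.095499) = 1/9.8051 = 0.1020
[CO3²⁻] = α₂ × DIC = 0.1020 × 2.34 = 0.239 mmol/kg

[CO3²⁻] = 0.239 mmol/kg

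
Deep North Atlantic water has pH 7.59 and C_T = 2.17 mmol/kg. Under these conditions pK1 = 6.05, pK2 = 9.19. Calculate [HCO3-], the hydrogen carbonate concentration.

α₁ = 1 / (1 + [H⁺]/K1 + K2/[H⁺]) = 1 / (1 + 10^-1.54 + 10^-1.60)
   = 1 / (1 + 0.028840 + 0.025119) = 1/1.0540 = 0.9488
[HCO3⁻] = α₁ × DIC = 0.9488 × 2.17 = 2.06 mmol/kg

[HCO3⁻] = 2.06 mmol/kg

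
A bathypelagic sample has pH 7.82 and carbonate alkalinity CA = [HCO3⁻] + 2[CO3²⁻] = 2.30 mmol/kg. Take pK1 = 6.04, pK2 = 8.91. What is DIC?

CA = [HCO3⁻] + 2[CO3²⁻] = (α₁ + 2α₂)·DIC
At pH 7.82: [H⁺]/K1 = 10^-1.78 = 0.016596, K2/[H⁺] = 10^-1.09 = 0.081283
α₁ = 1/(1 + 0.016596 + 0.081283) = 1/1.0979 = 0.9108; α₂ = α₁·K2/[H⁺] = 0.07404
α₁ + 2α₂ = 1.0589
DIC = CA / (α₁ + 2α₂) = 2.30 / 1.0589 = 2.17 mmol/kg

DIC = 2.17 mmol/kg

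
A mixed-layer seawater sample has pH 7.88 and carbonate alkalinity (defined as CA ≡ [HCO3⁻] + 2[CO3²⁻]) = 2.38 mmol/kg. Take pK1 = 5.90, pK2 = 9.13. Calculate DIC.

CA = [HCO3⁻] + 2[CO3²⁻] = (α₁ + 2α₂)·DIC
At pH 7.88: [H⁺]/K1 = 10^-1.98 = 0.010471, K2/[H⁺] = 10^-1.25 = 0.056234
α₁ = 1/(1 + 0.010471 + 0.056234) = 1/1.0667 = 0.9375; α₂ = α₁·K2/[H⁺] = 0.05272
α₁ + 2α₂ = 1.0429
DIC = CA / (α₁ + 2α₂) = 2.38 / 1.0429 = 2.28 mmol/kg

DIC = 2.28 mmol/kg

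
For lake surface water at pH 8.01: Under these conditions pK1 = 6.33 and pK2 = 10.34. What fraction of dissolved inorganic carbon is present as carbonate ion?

α₂ = 1 / (1 + [H⁺]/K2 + [H⁺]²/(K1K2)) = 1 / (1 + 10^+2.33 + 10^+0.65)
   = 1 / (1 + 213.80 + 4.4668) = 1/219.26 = 0.004561

α₂ = 0.00456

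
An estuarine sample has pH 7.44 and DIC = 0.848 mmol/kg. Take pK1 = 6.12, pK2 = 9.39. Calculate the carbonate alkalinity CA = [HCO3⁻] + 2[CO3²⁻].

CA = 0.819 mmol/kg

CA = [HCO3⁻] + 2[CO3²⁻] = (α₁ + 2α₂)·DIC
At pH 7.44: [H⁺]/K1 = 10^-1.32 = 0.047863, K2/[H⁺] = 10^-1.95 = 0.011220
α₁ = 1/(1 + 0.047863 + 0.011220) = 1/1.0591 = 0.9442; α₂ = α₁·K2/[H⁺] = 0.01059
α₁ + 2α₂ = 0.9654
CA = 0.9654 × 0.848 = 0.819 mmol/kg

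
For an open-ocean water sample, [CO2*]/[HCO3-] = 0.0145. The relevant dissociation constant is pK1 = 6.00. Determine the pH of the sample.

From K1 = [H⁺][HCO3-]/[CO2*]:  pH = pK1 − log₁₀([CO2*]/[HCO3-])
log₁₀(0.0145) = -1.839
pH = 6.00 − (-1.839) = 7.84

pH = 7.84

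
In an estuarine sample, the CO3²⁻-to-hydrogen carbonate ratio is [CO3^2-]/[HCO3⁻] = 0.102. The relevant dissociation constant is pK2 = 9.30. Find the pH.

From K2 = [H⁺][CO3^2-]/[HCO3⁻]:  pH = pK2 + log₁₀([CO3^2-]/[HCO3⁻])
log₁₀(0.102) = -0.991
pH = 9.30 + (-0.991) = 8.31

pH = 8.31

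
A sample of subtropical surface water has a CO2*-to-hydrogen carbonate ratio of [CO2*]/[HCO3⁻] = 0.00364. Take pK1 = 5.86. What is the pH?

From K1 = [H⁺][HCO3⁻]/[CO2*]:  pH = pK1 − log₁₀([CO2*]/[HCO3⁻])
log₁₀(0.00364) = -2.439
pH = 5.86 − (-2.439) = 8.30

pH = 8.30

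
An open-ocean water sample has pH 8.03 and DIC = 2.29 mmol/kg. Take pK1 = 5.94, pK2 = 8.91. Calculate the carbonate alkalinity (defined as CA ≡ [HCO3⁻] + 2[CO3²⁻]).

CA = [HCO3⁻] + 2[CO3²⁻] = (α₁ + 2α₂)·DIC
At pH 8.03: [H⁺]/K1 = 10^-2.09 = 0.0081283, K2/[H⁺] = 10^-0.88 = 0.13183
α₁ = 1/(1 + 0.0081283 + 0.13183) = 1/1.1400 = 0.8772; α₂ = α₁·K2/[H⁺] = 0.1156
α₁ + 2α₂ = 1.1085
CA = 1.1085 × 2.29 = 2.54 mmol/kg

CA = 2.54 mmol/kg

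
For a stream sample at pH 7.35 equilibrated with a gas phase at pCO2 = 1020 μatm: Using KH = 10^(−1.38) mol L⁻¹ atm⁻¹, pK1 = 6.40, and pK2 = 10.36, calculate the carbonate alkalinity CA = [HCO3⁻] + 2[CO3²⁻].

CA = 0.380 mmol/L

[CO2*] = KH · pCO2 = 10^(−1.38) × 1020×10^-6 = 4.252×10^-5 mol/L
α₀ = 1/(1 + K1/[H⁺] + K1K2/[H⁺]²) = 1/(1 + 10^+0.95 + 10^-2.06) = 0.1008
DIC = [CO2*]/α₀ = 4.252×10^-5 / 0.1008 = 0.4219 mmol/L
CA = (α₁ + 2α₂)·DIC = (0.8983 + 2×0.0008779) × 0.4219 = 0.380 mmol/L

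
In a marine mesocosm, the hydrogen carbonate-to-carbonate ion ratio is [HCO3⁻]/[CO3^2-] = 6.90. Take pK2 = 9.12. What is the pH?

pH = 8.28

From K2 = [H⁺][CO3^2-]/[HCO3⁻]:  pH = pK2 − log₁₀([HCO3⁻]/[CO3^2-])
log₁₀(6.90) = +0.839
pH = 9.12 − (+0.839) = 8.28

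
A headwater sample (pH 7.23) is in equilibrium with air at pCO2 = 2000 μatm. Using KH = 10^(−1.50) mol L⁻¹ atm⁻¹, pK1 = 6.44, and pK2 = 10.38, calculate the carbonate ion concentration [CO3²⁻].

[CO2*] = KH · pCO2 = 10^(−1.50) × 2000×10^-6 = 6.325×10^-5 mol/L
α₀ = 1/(1 + K1/[H⁺] + K1K2/[H⁺]²) = 1/(1 + 10^+0.79 + 10^-2.36) = 0.1395
DIC = [CO2*]/α₀ = 6.325×10^-5 / 0.1395 = 0.4535 mmol/L
[CO3²⁻] = α₂·DIC; α₂ = 0.0006088, so [CO3²⁻] = 0.0006088 × 0.4535 = 0.000276 mmol/L = 0.276 μmol/L

[CO3²⁻] = 0.276 μmol/L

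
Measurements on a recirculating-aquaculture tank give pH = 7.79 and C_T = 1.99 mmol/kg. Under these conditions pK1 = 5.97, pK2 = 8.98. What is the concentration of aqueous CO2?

[CO2*] = 0.0279 mmol/kg

α₀ = 1 / (1 + K1/[H⁺] + K1K2/[H⁺]²) = 1 / (1 + 10^+1.82 + 10^+0.63)
   = 1 / (1 + 66.069 + 4.2658) = 1/71.335 = 0.01402
[CO2*] = α₀ × DIC = 0.01402 × 1.99 = 0.0279 mmol/kg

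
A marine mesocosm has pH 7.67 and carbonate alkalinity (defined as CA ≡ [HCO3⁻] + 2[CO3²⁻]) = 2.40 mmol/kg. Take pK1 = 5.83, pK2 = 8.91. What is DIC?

DIC = 2.31 mmol/kg

CA = [HCO3⁻] + 2[CO3²⁻] = (α₁ + 2α₂)·DIC
At pH 7.67: [H⁺]/K1 = 10^-1.84 = 0.014454, K2/[H⁺] = 10^-1.24 = 0.057544
α₁ = 1/(1 + 0.014454 + 0.057544) = 1/1.0720 = 0.9328; α₂ = α₁·K2/[H⁺] = 0.05368
α₁ + 2α₂ = 1.0402
DIC = CA / (α₁ + 2α₂) = 2.40 / 1.0402 = 2.31 mmol/kg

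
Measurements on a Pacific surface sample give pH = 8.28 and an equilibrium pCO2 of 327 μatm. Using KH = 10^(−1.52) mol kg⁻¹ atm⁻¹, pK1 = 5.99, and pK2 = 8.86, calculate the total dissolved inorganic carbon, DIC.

[CO2*] = KH · pCO2 = 10^(−1.52) × 327×10^-6 = 9.875×10^-6 mol/kg
α₀ = 1/(1 + K1/[H⁺] + K1K2/[H⁺]²) = 1/(1 + 10^+2.29 + 10^+1.71) = 0.004044
DIC = [CO2*]/α₀ = 9.875×10^-6 / 0.004044 = 2.44 mmol/kg

DIC = 2.44 mmol/kg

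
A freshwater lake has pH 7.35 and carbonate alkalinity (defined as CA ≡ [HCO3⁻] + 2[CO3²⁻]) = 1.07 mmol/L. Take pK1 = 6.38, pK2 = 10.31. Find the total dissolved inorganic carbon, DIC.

DIC = 1.18 mmol/L

CA = [HCO3⁻] + 2[CO3²⁻] = (α₁ + 2α₂)·DIC
At pH 7.35: [H⁺]/K1 = 10^-0.97 = 0.10715, K2/[H⁺] = 10^-2.96 = 0.0010965
α₁ = 1/(1 + 0.10715 + 0.0010965) = 1/1.1082 = 0.9023; α₂ = α₁·K2/[H⁺] = 0.0009894
α₁ + 2α₂ = 0.9043
DIC = CA / (α₁ + 2α₂) = 1.07 / 0.9043 = 1.18 mmol/L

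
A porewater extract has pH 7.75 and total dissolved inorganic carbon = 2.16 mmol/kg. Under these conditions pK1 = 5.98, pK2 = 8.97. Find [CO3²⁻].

α₂ = 1 / (1 + [H⁺]/K2 + [H⁺]²/(K1K2)) = 1 / (1 + 10^+1.22 + 10^-0.55)
   = 1 / (1 + 16.596 + 0.28184) = 1/17.878 = 0.05594
[CO3²⁻] = α₂ × DIC = 0.05594 × 2.16 = 0.121 mmol/kg

[CO3²⁻] = 0.121 mmol/kg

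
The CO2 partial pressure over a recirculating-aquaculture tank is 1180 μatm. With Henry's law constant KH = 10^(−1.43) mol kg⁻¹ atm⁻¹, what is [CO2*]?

KH = 10^(−1.43) = 3.715×10^-2 mol kg⁻¹ atm⁻¹
[CO2*] = KH · pCO2 = 3.715×10^-2 × 1180×10^-6 atm = 4.38×10^-5 mol/kg

[CO2*] = 43.8 μmol/kg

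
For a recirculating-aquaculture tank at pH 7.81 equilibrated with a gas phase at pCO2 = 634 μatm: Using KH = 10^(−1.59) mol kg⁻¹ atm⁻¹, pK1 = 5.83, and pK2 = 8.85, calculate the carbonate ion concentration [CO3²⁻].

[CO2*] = KH · pCO2 = 10^(−1.59) × 634×10^-6 = 1.630×10^-5 mol/kg
α₀ = 1/(1 + K1/[H⁺] + K1K2/[H⁺]²) = 1/(1 + 10^+1.98 + 10^+0.94) = 0.009505
DIC = [CO2*]/α₀ = 1.630×10^-5 / 0.009505 = 1.715 mmol/kg
[CO3²⁻] = α₂·DIC; α₂ = 0.08278, so [CO3²⁻] = 0.08278 × 1.715 = 0.142 mmol/kg

[CO3²⁻] = 0.142 mmol/kg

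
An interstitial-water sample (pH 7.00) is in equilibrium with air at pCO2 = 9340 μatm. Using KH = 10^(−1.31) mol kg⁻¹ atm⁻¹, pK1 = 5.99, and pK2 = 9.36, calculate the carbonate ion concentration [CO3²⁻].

[CO2*] = KH · pCO2 = 10^(−1.31) × 9340×10^-6 = 4.575×10^-4 mol/kg
α₀ = 1/(1 + K1/[H⁺] + K1K2/[H⁺]²) = 1/(1 + 10^+1.01 + 10^-1.35) = 0.08867
DIC = [CO2*]/α₀ = 4.575×10^-4 / 0.08867 = 5.159 mmol/kg
[CO3²⁻] = α₂·DIC; α₂ = 0.003961, so [CO3²⁻] = 0.003961 × 5.159 = 0.0204 mmol/kg

[CO3²⁻] = 0.0204 mmol/kg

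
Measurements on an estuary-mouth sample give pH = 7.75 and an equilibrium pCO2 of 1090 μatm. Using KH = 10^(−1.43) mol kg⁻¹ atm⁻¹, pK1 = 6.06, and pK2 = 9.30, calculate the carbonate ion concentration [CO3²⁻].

[CO3²⁻] = 0.0559 mmol/kg

[CO2*] = KH · pCO2 = 10^(−1.43) × 1090×10^-6 = 4.050×10^-5 mol/kg
α₀ = 1/(1 + K1/[H⁺] + K1K2/[H⁺]²) = 1/(1 + 10^+1.69 + 10^+0.14) = 0.01947
DIC = [CO2*]/α₀ = 4.050×10^-5 / 0.01947 = 2.080 mmol/kg
[CO3²⁻] = α₂·DIC; α₂ = 0.02688, so [CO3²⁻] = 0.02688 × 2.080 = 0.0559 mmol/kg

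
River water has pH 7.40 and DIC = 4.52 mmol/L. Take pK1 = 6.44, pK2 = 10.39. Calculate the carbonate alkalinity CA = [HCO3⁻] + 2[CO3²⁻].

CA = [HCO3⁻] + 2[CO3²⁻] = (α₁ + 2α₂)·DIC
At pH 7.40: [H⁺]/K1 = 10^-0.96 = 0.10965, K2/[H⁺] = 10^-2.99 = 0.0010233
α₁ = 1/(1 + 0.10965 + 0.0010233) = 1/1.1107 = 0.9004; α₂ = α₁·K2/[H⁺] = 0.0009213
α₁ + 2α₂ = 0.9022
CA = 0.9022 × 4.52 = 4.08 mmol/L

CA = 4.08 mmol/L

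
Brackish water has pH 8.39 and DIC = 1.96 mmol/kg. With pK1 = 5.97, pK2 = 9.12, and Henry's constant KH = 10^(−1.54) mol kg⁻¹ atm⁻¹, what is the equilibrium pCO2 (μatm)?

pCO2 = 217 μatm

α₀ = 1 / (1 + K1/[H⁺] + K1K2/[H⁺]²) = 1 / (1 + 10^+2.42 + 10^+1.69)
   = 1 / (1 + 263.03 + 48.978) = 1/313.00 = 0.003195
[CO2*] = α₀ × DIC = 0.003195 × 1.96 = 0.006262 mmol/kg = 6.262 μmol/kg
pCO2 = [CO2*]/KH = 6.262×10^-6 / 2.884×10^-2 = 217 μatm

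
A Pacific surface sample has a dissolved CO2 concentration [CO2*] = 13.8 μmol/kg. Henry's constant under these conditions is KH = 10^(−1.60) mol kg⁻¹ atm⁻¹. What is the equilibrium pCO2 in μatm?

pCO2 = 549 μatm

KH = 10^(−1.60) = 2.512×10^-2 mol kg⁻¹ atm⁻¹
pCO2 = [CO2*]/KH = 13.8×10^-6 / 2.512×10^-2 = 5.49×10^-4 atm = 549 μatm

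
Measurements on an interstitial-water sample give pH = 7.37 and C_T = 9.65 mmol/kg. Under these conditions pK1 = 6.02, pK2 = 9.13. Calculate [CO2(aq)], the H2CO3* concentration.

[CO2*] = 0.406 mmol/kg

α₀ = 1 / (1 + K1/[H⁺] + K1K2/[H⁺]²) = 1 / (1 + 10^+1.35 + 10^-0.41)
   = 1 / (1 + 22.387 + 0.38905) = 1/23.776 = 0.04206
[CO2*] = α₀ × DIC = 0.04206 × 9.65 = 0.406 mmol/kg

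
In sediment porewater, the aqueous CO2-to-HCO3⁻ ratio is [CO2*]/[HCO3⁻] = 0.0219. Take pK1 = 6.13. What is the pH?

From K1 = [H⁺][HCO3⁻]/[CO2*]:  pH = pK1 − log₁₀([CO2*]/[HCO3⁻])
log₁₀(0.0219) = -1.660
pH = 6.13 − (-1.660) = 7.79

pH = 7.79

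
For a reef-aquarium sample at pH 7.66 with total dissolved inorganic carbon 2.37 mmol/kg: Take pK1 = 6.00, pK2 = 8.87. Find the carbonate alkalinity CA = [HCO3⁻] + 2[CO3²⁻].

CA = 2.46 mmol/kg

CA = [HCO3⁻] + 2[CO3²⁻] = (α₁ + 2α₂)·DIC
At pH 7.66: [H⁺]/K1 = 10^-1.66 = 0.021878, K2/[H⁺] = 10^-1.21 = 0.061660
α₁ = 1/(1 + 0.021878 + 0.061660) = 1/1.0835 = 0.9229; α₂ = α₁·K2/[H⁺] = 0.05691
α₁ + 2α₂ = 1.0367
CA = 1.0367 × 2.37 = 2.46 mmol/kg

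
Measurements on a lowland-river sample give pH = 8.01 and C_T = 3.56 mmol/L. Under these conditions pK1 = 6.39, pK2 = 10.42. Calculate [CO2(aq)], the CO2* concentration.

[CO2*] = 0.0831 mmol/L

α₀ = 1 / (1 + K1/[H⁺] + K1K2/[H⁺]²) = 1 / (1 + 10^+1.62 + 10^-0.79)
   = 1 / (1 + 41.687 + 0.16218) = 1/42.849 = 0.02334
[CO2*] = α₀ × DIC = 0.02334 × 3.56 = 0.0831 mmol/L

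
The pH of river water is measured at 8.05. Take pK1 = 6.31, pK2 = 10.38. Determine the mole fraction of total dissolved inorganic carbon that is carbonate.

α₂ = 1 / (1 + [H⁺]/K2 + [H⁺]²/(K1K2)) = 1 / (1 + 10^+2.33 + 10^+0.59)
   = 1 / (1 + 213.80 + 3.8905) = 1/218.69 = 0.004573

α₂ = 0.00457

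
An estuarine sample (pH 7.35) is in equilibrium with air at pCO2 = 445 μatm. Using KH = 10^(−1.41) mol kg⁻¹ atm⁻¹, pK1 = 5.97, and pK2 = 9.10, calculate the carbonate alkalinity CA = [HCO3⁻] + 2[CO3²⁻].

[CO2*] = KH · pCO2 = 10^(−1.41) × 445×10^-6 = 1.731×10^-5 mol/kg
α₀ = 1/(1 + K1/[H⁺] + K1K2/[H⁺]²) = 1/(1 + 10^+1.38 + 10^-0.37) = 0.03935
DIC = [CO2*]/α₀ = 1.731×10^-5 / 0.03935 = 0.4400 mmol/kg
CA = (α₁ + 2α₂)·DIC = (0.9439 + 2×0.01678) × 0.4400 = 0.430 mmol/kg

CA = 0.430 mmol/kg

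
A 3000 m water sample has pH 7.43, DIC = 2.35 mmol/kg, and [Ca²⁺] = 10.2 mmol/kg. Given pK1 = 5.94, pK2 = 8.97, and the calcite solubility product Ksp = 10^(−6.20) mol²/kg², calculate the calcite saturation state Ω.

α₂ = 1 / (1 + [H⁺]/K2 + [H⁺]²/(K1K2)) = 1 / (1 + 10^+1.54 + 10^+0.05)
   = 1 / (1 + 34.674 + 1.1220) = 1/36.796 = 0.02718
[CO3²⁻] = α₂ × DIC = 0.02718 × 2.35 = 0.06387 mmol/kg
Ksp = 10^(−6.20) = 6.310×10^-7
Ω = [Ca²⁺][CO3²⁻]/Ksp = (10.2×10^-3)(6.387×10^-5) / 6.310×10^-7 = 1.03

Ω = 1.03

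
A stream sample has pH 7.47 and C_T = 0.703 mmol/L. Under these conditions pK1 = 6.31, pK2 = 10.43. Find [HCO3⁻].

α₁ = 1 / (1 + [H⁺]/K1 + K2/[H⁺]) = 1 / (1 + 10^-1.16 + 10^-2.96)
   = 1 / (1 + 0.069183 + 0.0010965) = 1/1.0703 = 0.9343
[HCO3⁻] = α₁ × DIC = 0.9343 × 0.703 = 0.657 mmol/L

[HCO3⁻] = 0.657 mmol/L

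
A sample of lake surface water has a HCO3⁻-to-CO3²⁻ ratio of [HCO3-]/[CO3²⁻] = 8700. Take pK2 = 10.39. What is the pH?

pH = 6.45

From K2 = [H⁺][CO3²⁻]/[HCO3-]:  pH = pK2 − log₁₀([HCO3-]/[CO3²⁻])
log₁₀(8700) = +3.940
pH = 10.39 − (+3.940) = 6.45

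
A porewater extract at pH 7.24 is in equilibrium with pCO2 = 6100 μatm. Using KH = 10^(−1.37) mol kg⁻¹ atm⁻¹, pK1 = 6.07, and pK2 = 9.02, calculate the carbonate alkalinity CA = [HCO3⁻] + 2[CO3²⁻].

CA = 3.98 mmol/kg

[CO2*] = KH · pCO2 = 10^(−1.37) × 6100×10^-6 = 2.602×10^-4 mol/kg
α₀ = 1/(1 + K1/[H⁺] + K1K2/[H⁺]²) = 1/(1 + 10^+1.17 + 10^-0.61) = 0.06236
DIC = [CO2*]/α₀ = 2.602×10^-4 / 0.06236 = 4.173 mmol/kg
CA = (α₁ + 2α₂)·DIC = (0.9223 + 2×0.01531) × 4.173 = 3.98 mmol/kg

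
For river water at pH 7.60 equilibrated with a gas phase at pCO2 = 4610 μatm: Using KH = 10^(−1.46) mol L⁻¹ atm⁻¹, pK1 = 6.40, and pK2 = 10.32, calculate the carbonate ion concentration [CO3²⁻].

[CO2*] = KH · pCO2 = 10^(−1.46) × 4610×10^-6 = 1.598×10^-4 mol/L
α₀ = 1/(1 + K1/[H⁺] + K1K2/[H⁺]²) = 1/(1 + 10^+1.20 + 10^-1.52) = 0.05924
DIC = [CO2*]/α₀ = 1.598×10^-4 / 0.05924 = 2.698 mmol/L
[CO3²⁻] = α₂·DIC; α₂ = 0.001789, so [CO3²⁻] = 0.001789 × 2.698 = 0.00483 mmol/L = 4.83 μmol/L

[CO3²⁻] = 4.83 μmol/L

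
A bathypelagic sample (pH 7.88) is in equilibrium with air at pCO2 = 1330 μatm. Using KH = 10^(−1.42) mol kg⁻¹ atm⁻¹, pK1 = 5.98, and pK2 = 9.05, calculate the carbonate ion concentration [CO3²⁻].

[CO3²⁻] = 0.272 mmol/kg

[CO2*] = KH · pCO2 = 10^(−1.42) × 1330×10^-6 = 5.057×10^-5 mol/kg
α₀ = 1/(1 + K1/[H⁺] + K1K2/[H⁺]²) = 1/(1 + 10^+1.90 + 10^+0.73) = 0.01165
DIC = [CO2*]/α₀ = 5.057×10^-5 / 0.01165 = 4.339 mmol/kg
[CO3²⁻] = α₂·DIC; α₂ = 0.06259, so [CO3²⁻] = 0.06259 × 4.339 = 0.272 mmol/kg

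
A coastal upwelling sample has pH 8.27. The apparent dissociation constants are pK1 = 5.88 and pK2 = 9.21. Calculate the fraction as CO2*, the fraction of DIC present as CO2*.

α₀ = 1 / (1 + K1/[H⁺] + K1K2/[H⁺]²) = 1 / (1 + 10^+2.39 + 10^+1.45)
   = 1 / (1 + 245.47 + 28.184) = 1/274.65 = 0.003641

α₀ = 0.00364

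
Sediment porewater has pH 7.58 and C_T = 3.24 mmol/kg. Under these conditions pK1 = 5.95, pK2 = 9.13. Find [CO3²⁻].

[CO3²⁻] = 0.0868 mmol/kg

α₂ = 1 / (1 + [H⁺]/K2 + [H⁺]²/(K1K2)) = 1 / (1 + 10^+1.55 + 10^-0.08)
   = 1 / (1 + 35.481 + 0.83176) = 1/37.313 = 0.02680
[CO3²⁻] = α₂ × DIC = 0.02680 × 3.24 = 0.0868 mmol/kg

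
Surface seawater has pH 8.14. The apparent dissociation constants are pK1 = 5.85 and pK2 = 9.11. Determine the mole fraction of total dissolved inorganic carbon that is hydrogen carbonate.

α₁ = 1 / (1 + [H⁺]/K1 + K2/[H⁺]) = 1 / (1 + 10^-2.29 + 10^-0.97)
   = 1 / (1 + 0.0051286 + 0.10715) = 1/1.1123 = 0.8991

α₁ = 0.899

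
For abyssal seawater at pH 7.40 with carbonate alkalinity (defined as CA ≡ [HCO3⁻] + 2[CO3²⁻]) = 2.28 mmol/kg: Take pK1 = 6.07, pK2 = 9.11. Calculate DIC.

CA = [HCO3⁻] + 2[CO3²⁻] = (α₁ + 2α₂)·DIC
At pH 7.40: [H⁺]/K1 = 10^-1.33 = 0.046774, K2/[H⁺] = 10^-1.71 = 0.019498
α₁ = 1/(1 + 0.046774 + 0.019498) = 1/1.0663 = 0.9378; α₂ = α₁·K2/[H⁺] = 0.01829
α₁ + 2α₂ = 0.9744
DIC = CA / (α₁ + 2α₂) = 2.28 / 0.9744 = 2.34 mmol/kg

DIC = 2.34 mmol/kg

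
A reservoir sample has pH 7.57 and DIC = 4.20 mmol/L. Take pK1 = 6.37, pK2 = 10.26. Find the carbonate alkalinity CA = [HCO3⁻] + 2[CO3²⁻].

CA = [HCO3⁻] + 2[CO3²⁻] = (α₁ + 2α₂)·DIC
At pH 7.57: [H⁺]/K1 = 10^-1.20 = 0.063096, K2/[H⁺] = 10^-2.69 = 0.0020417
α₁ = 1/(1 + 0.063096 + 0.0020417) = 1/1.0651 = 0.9388; α₂ = α₁·K2/[H⁺] = 0.001917
α₁ + 2α₂ = 0.9427
CA = 0.9427 × 4.20 = 3.96 mmol/L

CA = 3.96 mmol/L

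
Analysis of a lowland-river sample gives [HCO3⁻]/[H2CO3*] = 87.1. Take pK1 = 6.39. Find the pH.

pH = 8.33

From K1 = [H⁺][HCO3⁻]/[H2CO3*]:  pH = pK1 + log₁₀([HCO3⁻]/[H2CO3*])
log₁₀(87.1) = +1.940
pH = 6.39 + (+1.940) = 8.33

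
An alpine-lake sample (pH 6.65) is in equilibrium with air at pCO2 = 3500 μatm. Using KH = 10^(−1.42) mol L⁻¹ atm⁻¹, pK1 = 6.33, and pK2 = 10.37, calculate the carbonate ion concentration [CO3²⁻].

[CO2*] = KH · pCO2 = 10^(−1.42) × 3500×10^-6 = 1.331×10^-4 mol/L
α₀ = 1/(1 + K1/[H⁺] + K1K2/[H⁺]²) = 1/(1 + 10^+0.32 + 10^-3.40) = 0.3237
DIC = [CO2*]/α₀ = 1.331×10^-4 / 0.3237 = 0.4111 mmol/L
[CO3²⁻] = α₂·DIC; α₂ = 0.0001289, so [CO3²⁻] = 0.0001289 × 0.4111 = 5.30×10^-5 mmol/L = 0.0530 μmol/L

[CO3²⁻] = 0.0530 μmol/L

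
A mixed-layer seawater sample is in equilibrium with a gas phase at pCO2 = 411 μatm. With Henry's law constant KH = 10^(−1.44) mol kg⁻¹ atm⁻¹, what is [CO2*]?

KH = 10^(−1.44) = 3.631×10^-2 mol kg⁻¹ atm⁻¹
[CO2*] = KH · pCO2 = 3.631×10^-2 × 411×10^-6 atm = 1.49×10^-5 mol/kg

[CO2*] = 14.9 μmol/kg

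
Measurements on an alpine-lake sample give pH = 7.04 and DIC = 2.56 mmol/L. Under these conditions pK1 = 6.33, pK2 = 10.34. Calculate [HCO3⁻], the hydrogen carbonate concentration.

α₁ = 1 / (1 + [H⁺]/K1 + K2/[H⁺]) = 1 / (1 + 10^-0.71 + 10^-3.30)
   = 1 / (1 + 0.19498 + 0.00050119) = 1/1.1955 = 0.8365
[HCO3⁻] = α₁ × DIC = 0.8365 × 2.56 = 2.14 mmol/L

[HCO3⁻] = 2.14 mmol/L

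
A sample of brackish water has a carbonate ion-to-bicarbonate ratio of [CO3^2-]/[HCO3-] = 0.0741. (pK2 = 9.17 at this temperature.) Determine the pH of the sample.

From K2 = [H⁺][CO3^2-]/[HCO3-]:  pH = pK2 + log₁₀([CO3^2-]/[HCO3-])
log₁₀(0.0741) = -1.130
pH = 9.17 + (-1.130) = 8.04

pH = 8.04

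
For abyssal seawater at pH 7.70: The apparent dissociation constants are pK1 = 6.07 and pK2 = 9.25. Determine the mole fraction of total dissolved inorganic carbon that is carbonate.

α₂ = 0.0268

α₂ = 1 / (1 + [H⁺]/K2 + [H⁺]²/(K1K2)) = 1 / (1 + 10^+1.55 + 10^-0.08)
   = 1 / (1 + 35.481 + 0.83176) = 1/37.313 = 0.02680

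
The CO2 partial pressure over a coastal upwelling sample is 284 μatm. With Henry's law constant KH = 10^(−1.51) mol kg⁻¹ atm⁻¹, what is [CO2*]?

[CO2*] = 8.78 μmol/kg

KH = 10^(−1.51) = 3.090×10^-2 mol kg⁻¹ atm⁻¹
[CO2*] = KH · pCO2 = 3.090×10^-2 × 284×10^-6 atm = 8.78×10^-6 mol/kg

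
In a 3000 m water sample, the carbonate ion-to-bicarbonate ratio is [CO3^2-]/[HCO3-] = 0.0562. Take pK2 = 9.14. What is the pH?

pH = 7.89

From K2 = [H⁺][CO3^2-]/[HCO3-]:  pH = pK2 + log₁₀([CO3^2-]/[HCO3-])
log₁₀(0.0562) = -1.250
pH = 9.14 + (-1.250) = 7.89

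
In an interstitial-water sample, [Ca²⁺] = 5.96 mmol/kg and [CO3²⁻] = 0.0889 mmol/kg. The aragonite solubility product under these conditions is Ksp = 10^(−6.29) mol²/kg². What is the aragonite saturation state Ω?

Ksp = 10^(−6.29) = 5.129×10^-7
Ω = [Ca²⁺][CO3²⁻]/Ksp = (5.96×10^-3)(0.0889×10^-3) / 5.129×10^-7 = 1.03

Ω = 1.03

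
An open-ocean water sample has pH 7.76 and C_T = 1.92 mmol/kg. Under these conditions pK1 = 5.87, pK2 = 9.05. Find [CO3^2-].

[CO3²⁻] = 0.0925 mmol/kg

α₂ = 1 / (1 + [H⁺]/K2 + [H⁺]²/(K1K2)) = 1 / (1 + 10^+1.29 + 10^-0.60)
   = 1 / (1 + 19.498 + 0.25119) = 1/20.750 = 0.04819
[CO3²⁻] = α₂ × DIC = 0.04819 × 1.92 = 0.0925 mmol/kg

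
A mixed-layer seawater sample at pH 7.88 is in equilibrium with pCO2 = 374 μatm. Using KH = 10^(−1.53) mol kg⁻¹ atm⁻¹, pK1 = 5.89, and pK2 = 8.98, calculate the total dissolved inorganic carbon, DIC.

[CO2*] = KH · pCO2 = 10^(−1.53) × 374×10^-6 = 1.104×10^-5 mol/kg
α₀ = 1/(1 + K1/[H⁺] + K1K2/[H⁺]²) = 1/(1 + 10^+1.99 + 10^+0.89) = 0.009391
DIC = [CO2*]/α₀ = 1.104×10^-5 / 0.009391 = 1.18 mmol/kg

DIC = 1.18 mmol/kg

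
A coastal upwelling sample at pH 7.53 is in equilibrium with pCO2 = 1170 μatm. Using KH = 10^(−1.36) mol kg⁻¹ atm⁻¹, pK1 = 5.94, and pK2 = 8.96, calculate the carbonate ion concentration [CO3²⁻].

[CO2*] = KH · pCO2 = 10^(−1.36) × 1170×10^-6 = 5.107×10^-5 mol/kg
α₀ = 1/(1 + K1/[H⁺] + K1K2/[H⁺]²) = 1/(1 + 10^+1.59 + 10^+0.16) = 0.02418
DIC = [CO2*]/α₀ = 5.107×10^-5 / 0.02418 = 2.112 mmol/kg
[CO3²⁻] = α₂·DIC; α₂ = 0.03496, so [CO3²⁻] = 0.03496 × 2.112 = 0.0738 mmol/kg

[CO3²⁻] = 0.0738 mmol/kg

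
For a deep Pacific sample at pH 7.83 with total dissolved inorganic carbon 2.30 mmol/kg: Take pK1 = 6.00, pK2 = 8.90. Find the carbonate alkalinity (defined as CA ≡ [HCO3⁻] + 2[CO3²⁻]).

CA = 2.45 mmol/kg

CA = [HCO3⁻] + 2[CO3²⁻] = (α₁ + 2α₂)·DIC
At pH 7.83: [H⁺]/K1 = 10^-1.83 = 0.014791, K2/[H⁺] = 10^-1.07 = 0.085114
α₁ = 1/(1 + 0.014791 + 0.085114) = 1/1.0999 = 0.9092; α₂ = α₁·K2/[H⁺] = 0.07738
α₁ + 2α₂ = 1.0639
CA = 1.0639 × 2.30 = 2.45 mmol/kg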